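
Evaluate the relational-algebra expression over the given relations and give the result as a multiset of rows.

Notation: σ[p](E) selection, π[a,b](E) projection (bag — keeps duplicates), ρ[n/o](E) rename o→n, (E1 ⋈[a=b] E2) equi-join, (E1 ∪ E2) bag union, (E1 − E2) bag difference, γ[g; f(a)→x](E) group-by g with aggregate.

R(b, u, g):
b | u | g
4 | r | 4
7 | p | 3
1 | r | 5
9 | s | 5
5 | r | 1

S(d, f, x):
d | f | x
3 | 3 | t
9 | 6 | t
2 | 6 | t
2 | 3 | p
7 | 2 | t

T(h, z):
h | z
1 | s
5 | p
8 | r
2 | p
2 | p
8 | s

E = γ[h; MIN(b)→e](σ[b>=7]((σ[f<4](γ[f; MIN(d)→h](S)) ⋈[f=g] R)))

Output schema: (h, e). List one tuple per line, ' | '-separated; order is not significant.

Subexpression sizes:
  S → 5
  γ[f; MIN(d)→h](S) → 3
  σ[f<4](γ[f; MIN(d)→h](S)) → 2
  R → 5
  (σ[f<4](γ[f; MIN(d)→h](S)) ⋈[f=g] R) → 1
  σ[b>=7]((σ[f<4](γ[f; MIN(d)→h](S)) ⋈[f=g] R)) → 1
  γ[h; MIN(b)→e](σ[b>=7]((σ[f<4](γ[f; MIN(d)→h](S)) ⋈[f=g] R))) → 1

== RESULT ==
h | e
2 | 7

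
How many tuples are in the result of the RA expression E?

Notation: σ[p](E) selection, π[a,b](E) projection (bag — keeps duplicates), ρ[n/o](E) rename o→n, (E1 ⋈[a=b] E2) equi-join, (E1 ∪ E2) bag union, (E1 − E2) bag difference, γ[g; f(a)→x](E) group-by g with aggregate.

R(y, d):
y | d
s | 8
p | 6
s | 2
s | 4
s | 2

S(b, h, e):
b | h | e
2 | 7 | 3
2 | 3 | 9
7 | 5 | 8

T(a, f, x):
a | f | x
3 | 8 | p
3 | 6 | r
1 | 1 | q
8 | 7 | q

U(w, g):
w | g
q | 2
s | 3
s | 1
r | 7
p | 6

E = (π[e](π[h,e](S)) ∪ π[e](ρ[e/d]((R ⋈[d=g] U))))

Row counts bottom-up:
  S → 3
  π[h,e](S) → 3
  π[e](π[h,e](S)) → 3
  R → 5
  U → 5
  (R ⋈[d=g] U) → 3
  ρ[e/d]((R ⋈[d=g] U)) → 3
  π[e](ρ[e/d]((R ⋈[d=g] U))) → 3
  (π[e](π[h,e](S)) ∪ π[e](ρ[e/d]((R ⋈[d=g] U)))) → 6

|E| = 6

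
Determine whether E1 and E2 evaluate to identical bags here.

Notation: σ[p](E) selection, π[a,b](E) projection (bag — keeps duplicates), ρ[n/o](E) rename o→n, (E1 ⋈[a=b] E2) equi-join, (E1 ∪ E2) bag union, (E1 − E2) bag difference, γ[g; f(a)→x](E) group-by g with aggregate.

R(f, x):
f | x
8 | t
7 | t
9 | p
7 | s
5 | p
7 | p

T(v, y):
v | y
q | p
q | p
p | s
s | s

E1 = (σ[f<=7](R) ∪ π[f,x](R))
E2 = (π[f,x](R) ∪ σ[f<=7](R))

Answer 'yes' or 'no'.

E1 stepwise |·|:
  R → 6
  σ[f<=7](R) → 4
  R → 6
  π[f,x](R) → 6
  (σ[f<=7](R) ∪ π[f,x](R)) → 10
E2 stepwise |·|:
  R → 6
  π[f,x](R) → 6
  R → 6
  σ[f<=7](R) → 4
  (π[f,x](R) ∪ σ[f<=7](R)) → 10

E1 and E2 produce the same multiset:
f | x
5 | p
5 | p
7 | p
7 | p
7 | s
7 | s
7 | t
7 | t
8 | t
9 | p

yes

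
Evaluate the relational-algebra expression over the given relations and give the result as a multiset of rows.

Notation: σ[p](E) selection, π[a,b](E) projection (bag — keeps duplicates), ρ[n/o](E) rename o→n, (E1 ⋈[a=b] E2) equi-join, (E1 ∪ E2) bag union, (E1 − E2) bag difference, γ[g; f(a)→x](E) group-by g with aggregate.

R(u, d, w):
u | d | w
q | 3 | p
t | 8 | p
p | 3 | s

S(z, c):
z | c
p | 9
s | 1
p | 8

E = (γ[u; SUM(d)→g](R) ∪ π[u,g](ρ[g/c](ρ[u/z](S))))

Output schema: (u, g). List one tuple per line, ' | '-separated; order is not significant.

Subexpression sizes:
  R → 3
  γ[u; SUM(d)→g](R) → 3
  S → 3
  ρ[u/z](S) → 3
  ρ[g/c](ρ[u/z](S)) → 3
  π[u,g](ρ[g/c](ρ[u/z](S))) → 3
  (γ[u; SUM(d)→g](R) ∪ π[u,g](ρ[g/c](ρ[u/z](S)))) → 6

== RESULT ==
u | g
p | 3
p | 8
p | 9
q | 3
s | 1
t | 8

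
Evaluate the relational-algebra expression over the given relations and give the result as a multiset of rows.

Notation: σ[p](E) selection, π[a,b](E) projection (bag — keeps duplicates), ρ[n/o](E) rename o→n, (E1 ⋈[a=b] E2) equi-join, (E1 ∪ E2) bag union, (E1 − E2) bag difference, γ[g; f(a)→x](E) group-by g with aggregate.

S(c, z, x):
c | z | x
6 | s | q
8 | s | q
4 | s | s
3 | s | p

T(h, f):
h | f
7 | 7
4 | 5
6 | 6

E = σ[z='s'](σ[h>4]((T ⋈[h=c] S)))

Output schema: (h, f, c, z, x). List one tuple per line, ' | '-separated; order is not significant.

Row counts bottom-up:
  T → 3
  S → 4
  (T ⋈[h=c] S) → 2
  σ[h>4]((T ⋈[h=c] S)) → 1
  σ[z='s'](σ[h>4]((T ⋈[h=c] S))) → 1

== RESULT ==
h | f | c | z | x
6 | 6 | 6 | s | q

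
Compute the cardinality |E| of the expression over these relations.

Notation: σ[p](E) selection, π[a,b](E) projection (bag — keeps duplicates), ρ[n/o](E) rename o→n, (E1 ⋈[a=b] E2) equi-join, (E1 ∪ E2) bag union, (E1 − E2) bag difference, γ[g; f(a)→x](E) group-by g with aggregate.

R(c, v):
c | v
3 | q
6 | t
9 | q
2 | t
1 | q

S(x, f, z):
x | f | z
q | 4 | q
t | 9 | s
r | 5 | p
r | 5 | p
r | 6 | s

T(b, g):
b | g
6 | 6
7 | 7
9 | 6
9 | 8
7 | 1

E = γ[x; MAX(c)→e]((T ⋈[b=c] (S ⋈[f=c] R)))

Subexpression sizes:
  T → 5
  S → 5
  R → 5
  (S ⋈[f=c] R) → 2
  (T ⋈[b=c] (S ⋈[f=c] R)) → 3
  γ[x; MAX(c)→e]((T ⋈[b=c] (S ⋈[f=c] R))) → 2

|E| = 2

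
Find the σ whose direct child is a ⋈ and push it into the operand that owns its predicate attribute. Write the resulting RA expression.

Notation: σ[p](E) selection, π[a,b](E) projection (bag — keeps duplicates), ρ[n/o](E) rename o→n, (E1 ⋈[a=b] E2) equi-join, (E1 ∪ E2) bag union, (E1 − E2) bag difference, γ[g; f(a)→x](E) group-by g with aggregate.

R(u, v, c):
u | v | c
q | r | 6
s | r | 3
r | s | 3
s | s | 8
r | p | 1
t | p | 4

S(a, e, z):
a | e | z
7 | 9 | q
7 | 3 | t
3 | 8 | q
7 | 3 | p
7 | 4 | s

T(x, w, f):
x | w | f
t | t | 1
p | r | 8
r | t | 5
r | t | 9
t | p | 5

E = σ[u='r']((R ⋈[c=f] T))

σ filters on u, owned by the left side.
E' = (σ[u='r'](R) ⋈[c=f] T)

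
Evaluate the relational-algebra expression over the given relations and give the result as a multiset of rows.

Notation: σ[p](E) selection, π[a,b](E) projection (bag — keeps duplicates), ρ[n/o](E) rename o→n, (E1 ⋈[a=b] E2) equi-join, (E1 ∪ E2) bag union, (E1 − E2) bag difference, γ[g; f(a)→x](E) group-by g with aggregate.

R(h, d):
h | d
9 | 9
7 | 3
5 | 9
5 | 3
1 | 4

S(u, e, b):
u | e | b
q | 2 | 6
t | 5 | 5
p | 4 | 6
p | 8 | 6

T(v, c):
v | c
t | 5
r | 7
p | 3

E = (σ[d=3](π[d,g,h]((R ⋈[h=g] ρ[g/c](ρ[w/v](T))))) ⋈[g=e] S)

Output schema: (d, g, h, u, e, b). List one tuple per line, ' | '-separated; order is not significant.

Row counts bottom-up:
  R → 5
  T → 3
  ρ[w/v](T) → 3
  ρ[g/c](ρ[w/v](T)) → 3
  (R ⋈[h=g] ρ[g/c](ρ[w/v](T))) → 3
  π[d,g,h]((R ⋈[h=g] ρ[g/c](ρ[w/v](T)))) → 3
  σ[d=3](π[d,g,h]((R ⋈[h=g] ρ[g/c](ρ[w/v](T))))) → 2
  S → 4
  (σ[d=3](π[d,g,h]((R ⋈[h=g] ρ[g/c](ρ[w/v](T))))) ⋈[g=e] S) → 1

== RESULT ==
d | g | h | u | e | b
3 | 5 | 5 | t | 5 | 5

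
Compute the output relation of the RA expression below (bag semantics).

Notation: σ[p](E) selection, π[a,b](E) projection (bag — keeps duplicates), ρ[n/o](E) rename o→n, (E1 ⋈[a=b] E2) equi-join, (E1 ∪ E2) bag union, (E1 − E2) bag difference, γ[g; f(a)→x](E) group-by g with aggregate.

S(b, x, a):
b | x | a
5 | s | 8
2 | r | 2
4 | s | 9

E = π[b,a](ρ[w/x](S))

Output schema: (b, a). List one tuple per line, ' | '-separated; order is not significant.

Per-node cardinality:
  S → 3
  ρ[w/x](S) → 3
  π[b,a](ρ[w/x](S)) → 3

== RESULT ==
b | a
2 | 2
4 | 9
5 | 8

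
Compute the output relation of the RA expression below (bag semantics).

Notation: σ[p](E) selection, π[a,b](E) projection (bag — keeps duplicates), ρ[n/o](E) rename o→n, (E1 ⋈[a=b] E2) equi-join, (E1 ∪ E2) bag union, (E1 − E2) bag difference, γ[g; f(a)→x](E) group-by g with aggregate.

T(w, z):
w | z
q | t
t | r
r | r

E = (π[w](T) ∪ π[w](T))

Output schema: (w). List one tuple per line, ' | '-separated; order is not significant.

Stepwise |·|:
  T → 3
  π[w](T) → 3
  T → 3
  π[w](T) → 3
  (π[w](T) ∪ π[w](T)) → 6

== RESULT ==
w
q
q
r
r
t
t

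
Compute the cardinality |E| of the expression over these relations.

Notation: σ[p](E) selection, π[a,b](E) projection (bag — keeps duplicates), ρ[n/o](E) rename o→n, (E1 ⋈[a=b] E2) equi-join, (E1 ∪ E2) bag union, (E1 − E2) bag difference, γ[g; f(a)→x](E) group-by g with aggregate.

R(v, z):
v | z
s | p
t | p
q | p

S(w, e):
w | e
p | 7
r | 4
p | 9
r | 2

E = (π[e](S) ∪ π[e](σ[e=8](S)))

Per-node cardinality:
  S → 4
  π[e](S) → 4
  S → 4
  σ[e=8](S) → 0
  π[e](σ[e=8](S)) → 0
  (π[e](S) ∪ π[e](σ[e=8](S))) → 4

|E| = 4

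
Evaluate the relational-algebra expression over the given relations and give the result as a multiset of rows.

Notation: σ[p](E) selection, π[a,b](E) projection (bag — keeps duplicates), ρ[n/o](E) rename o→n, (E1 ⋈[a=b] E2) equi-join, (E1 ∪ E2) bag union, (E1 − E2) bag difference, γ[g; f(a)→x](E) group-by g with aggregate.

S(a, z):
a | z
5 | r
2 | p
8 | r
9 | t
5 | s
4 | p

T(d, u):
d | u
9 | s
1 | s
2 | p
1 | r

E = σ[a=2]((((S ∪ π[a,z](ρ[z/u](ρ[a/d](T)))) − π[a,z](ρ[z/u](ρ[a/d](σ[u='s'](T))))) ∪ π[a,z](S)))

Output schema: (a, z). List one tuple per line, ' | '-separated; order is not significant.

Stepwise |·|:
  S → 6
  T → 4
  ρ[a/d](T) → 4
  ρ[z/u](ρ[a/d](T)) → 4
  π[a,z](ρ[z/u](ρ[a/d](T))) → 4
  (S ∪ π[a,z](ρ[z/u](ρ[a/d](T)))) → 10
  T → 4
  σ[u='s'](T) → 2
  ρ[a/d](σ[u='s'](T)) → 2
  ρ[z/u](ρ[a/d](σ[u='s'](T))) → 2
  π[a,z](ρ[z/u](ρ[a/d](σ[u='s'](T)))) → 2
  ((S ∪ π[a,z](ρ[z/u](ρ[a/d](T)))) − π[a,z](ρ[z/u](ρ[a/d](σ[u='s'](T))))) → 8
  S → 6
  π[a,z](S) → 6
  (((S ∪ π[a,z](ρ[z/u](ρ[a/d](T)))) − π[a,z](ρ[z/u](ρ[a/d](σ[u='s'](T))))) ∪ π[a,z](S)) → 14
  σ[a=2]((((S ∪ π[a,z](ρ[z/u](ρ[a/d](T)))) − π[a,z](ρ[z/u](ρ[a/d](σ[u='s'](T))))) ∪ π[a,z](S))) → 3

== RESULT ==
a | z
2 | p
2 | p
2 | p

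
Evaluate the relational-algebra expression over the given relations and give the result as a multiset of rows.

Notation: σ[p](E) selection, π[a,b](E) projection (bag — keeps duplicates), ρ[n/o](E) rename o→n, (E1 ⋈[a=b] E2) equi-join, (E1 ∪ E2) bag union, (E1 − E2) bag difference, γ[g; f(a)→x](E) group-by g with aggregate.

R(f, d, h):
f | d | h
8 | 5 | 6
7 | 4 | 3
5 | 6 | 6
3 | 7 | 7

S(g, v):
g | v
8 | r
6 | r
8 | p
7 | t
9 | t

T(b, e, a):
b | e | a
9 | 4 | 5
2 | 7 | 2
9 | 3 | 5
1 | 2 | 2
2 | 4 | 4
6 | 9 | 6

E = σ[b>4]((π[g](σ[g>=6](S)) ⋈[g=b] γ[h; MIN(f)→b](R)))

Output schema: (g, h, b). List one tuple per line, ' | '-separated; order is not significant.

Per-node cardinality:
  S → 5
  σ[g>=6](S) → 5
  π[g](σ[g>=6](S)) → 5
  R → 4
  γ[h; MIN(f)→b](R) → 3
  (π[g](σ[g>=6](S)) ⋈[g=b] γ[h; MIN(f)→b](R)) → 1
  σ[b>4]((π[g](σ[g>=6](S)) ⋈[g=b] γ[h; MIN(f)→b](R))) → 1

== RESULT ==
g | h | b
7 | 3 | 7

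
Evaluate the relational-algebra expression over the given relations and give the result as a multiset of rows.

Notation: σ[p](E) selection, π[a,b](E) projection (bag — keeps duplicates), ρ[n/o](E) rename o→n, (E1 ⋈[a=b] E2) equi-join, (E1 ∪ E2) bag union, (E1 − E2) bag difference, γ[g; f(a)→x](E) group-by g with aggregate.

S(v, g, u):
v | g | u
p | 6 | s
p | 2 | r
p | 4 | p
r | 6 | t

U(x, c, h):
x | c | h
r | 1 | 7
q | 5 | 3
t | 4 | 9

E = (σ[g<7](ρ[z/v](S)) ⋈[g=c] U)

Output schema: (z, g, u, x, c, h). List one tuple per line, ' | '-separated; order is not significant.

Row counts bottom-up:
  S → 4
  ρ[z/v](S) → 4
  σ[g<7](ρ[z/v](S)) → 4
  U → 3
  (σ[g<7](ρ[z/v](S)) ⋈[g=c] U) → 1

== RESULT ==
z | g | u | x | c | h
p | 4 | p | t | 4 | 9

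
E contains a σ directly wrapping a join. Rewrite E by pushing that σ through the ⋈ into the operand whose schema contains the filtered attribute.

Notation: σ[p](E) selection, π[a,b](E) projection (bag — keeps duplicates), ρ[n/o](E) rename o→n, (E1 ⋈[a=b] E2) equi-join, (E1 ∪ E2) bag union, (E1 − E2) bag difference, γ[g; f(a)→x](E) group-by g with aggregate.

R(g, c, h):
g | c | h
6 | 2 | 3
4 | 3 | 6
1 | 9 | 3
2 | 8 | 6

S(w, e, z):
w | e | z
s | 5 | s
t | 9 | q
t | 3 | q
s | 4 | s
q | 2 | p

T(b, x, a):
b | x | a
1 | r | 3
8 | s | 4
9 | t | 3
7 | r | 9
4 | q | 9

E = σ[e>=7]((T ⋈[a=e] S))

σ filters on e, owned by the right side.
E' = (T ⋈[a=e] σ[e>=7](S))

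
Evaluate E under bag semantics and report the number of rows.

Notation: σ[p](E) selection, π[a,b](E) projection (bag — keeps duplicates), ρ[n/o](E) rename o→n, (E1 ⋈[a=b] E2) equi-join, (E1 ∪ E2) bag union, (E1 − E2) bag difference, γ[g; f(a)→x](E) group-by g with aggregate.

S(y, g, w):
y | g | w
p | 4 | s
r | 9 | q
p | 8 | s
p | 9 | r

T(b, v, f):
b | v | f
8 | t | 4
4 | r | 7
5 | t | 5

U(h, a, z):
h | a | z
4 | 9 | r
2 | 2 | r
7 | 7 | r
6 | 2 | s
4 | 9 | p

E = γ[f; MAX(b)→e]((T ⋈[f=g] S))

Stepwise |·|:
  T → 3
  S → 4
  (T ⋈[f=g] S) → 1
  γ[f; MAX(b)→e]((T ⋈[f=g] S)) → 1

|E| = 1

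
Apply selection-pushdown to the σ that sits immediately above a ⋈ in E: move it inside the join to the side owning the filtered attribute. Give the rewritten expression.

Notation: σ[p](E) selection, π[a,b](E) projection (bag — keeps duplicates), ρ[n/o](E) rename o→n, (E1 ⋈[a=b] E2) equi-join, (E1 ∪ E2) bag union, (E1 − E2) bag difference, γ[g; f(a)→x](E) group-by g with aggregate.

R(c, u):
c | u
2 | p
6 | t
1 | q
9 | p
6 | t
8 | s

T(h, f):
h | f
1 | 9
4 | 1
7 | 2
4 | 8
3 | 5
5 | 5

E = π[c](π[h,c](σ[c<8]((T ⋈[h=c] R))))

σ filters on c, owned by the right side.
E' = π[c](π[h,c]((T ⋈[h=c] σ[c<8](R))))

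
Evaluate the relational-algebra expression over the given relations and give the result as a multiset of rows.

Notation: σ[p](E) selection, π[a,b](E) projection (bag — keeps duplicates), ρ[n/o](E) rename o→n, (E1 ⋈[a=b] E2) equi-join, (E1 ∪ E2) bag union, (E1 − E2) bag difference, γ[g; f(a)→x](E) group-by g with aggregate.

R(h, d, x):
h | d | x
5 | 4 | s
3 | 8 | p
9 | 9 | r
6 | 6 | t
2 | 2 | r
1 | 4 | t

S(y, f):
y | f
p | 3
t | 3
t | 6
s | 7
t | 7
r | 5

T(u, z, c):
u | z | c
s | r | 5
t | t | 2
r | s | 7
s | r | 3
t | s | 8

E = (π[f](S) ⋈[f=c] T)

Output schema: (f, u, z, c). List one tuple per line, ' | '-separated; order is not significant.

Stepwise |·|:
  S → 6
  π[f](S) → 6
  T → 5
  (π[f](S) ⋈[f=c] T) → 5

== RESULT ==
f | u | z | c
3 | s | r | 3
3 | s | r | 3
5 | s | r | 5
7 | r | s | 7
7 | r | s | 7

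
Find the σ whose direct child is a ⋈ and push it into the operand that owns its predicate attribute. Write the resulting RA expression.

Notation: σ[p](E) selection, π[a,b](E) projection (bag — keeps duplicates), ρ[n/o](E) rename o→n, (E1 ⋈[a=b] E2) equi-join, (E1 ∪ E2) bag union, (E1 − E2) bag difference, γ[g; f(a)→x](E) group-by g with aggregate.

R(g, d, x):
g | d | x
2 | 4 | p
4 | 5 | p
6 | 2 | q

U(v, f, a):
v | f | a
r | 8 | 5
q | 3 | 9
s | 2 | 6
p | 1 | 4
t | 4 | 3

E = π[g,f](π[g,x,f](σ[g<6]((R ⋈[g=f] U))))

σ filters on g, owned by the left side.
E' = π[g,f](π[g,x,f]((σ[g<6](R) ⋈[g=f] U)))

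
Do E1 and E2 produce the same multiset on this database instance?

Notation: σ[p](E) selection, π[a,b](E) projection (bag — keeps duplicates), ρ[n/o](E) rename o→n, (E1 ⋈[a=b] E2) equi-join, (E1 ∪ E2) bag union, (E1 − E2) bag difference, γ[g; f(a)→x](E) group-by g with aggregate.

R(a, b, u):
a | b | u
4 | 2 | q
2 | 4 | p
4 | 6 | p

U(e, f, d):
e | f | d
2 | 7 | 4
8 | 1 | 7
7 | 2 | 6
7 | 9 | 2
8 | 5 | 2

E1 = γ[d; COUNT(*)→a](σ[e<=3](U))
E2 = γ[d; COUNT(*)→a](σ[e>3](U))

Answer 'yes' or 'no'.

E1 row counts bottom-up:
  U → 5
  σ[e<=3](U) → 1
  γ[d; COUNT(*)→a](σ[e<=3](U)) → 1
E2 row counts bottom-up:
  U → 5
  σ[e>3](U) → 4
  γ[d; COUNT(*)→a](σ[e>3](U)) → 3

E1 result:
d | a
4 | 1
E2 result:
d | a
2 | 2
6 | 1
7 | 1
Witness: (6, 1) appears 0× in E1 but 1× in E2.

no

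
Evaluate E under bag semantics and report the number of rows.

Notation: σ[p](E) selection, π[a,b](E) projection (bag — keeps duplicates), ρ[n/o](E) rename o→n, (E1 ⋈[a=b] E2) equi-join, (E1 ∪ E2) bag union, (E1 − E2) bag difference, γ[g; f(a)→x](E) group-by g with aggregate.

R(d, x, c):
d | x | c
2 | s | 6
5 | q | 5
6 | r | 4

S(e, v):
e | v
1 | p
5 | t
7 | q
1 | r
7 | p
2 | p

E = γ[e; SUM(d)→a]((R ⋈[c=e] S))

Per-node cardinality:
  R → 3
  S → 6
  (R ⋈[c=e] S) → 1
  γ[e; SUM(d)→a]((R ⋈[c=e] S)) → 1

|E| = 1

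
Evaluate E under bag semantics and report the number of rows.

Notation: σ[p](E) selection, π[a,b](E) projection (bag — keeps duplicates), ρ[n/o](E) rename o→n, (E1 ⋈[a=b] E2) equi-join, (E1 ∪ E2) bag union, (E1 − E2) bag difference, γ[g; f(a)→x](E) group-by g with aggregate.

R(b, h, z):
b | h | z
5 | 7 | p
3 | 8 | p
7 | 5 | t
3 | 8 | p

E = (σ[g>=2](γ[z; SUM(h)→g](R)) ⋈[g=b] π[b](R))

Stepwise |·|:
  R → 4
  γ[z; SUM(h)→g](R) → 2
  σ[g>=2](γ[z; SUM(h)→g](R)) → 2
  R → 4
  π[b](R) → 4
  (σ[g>=2](γ[z; SUM(h)→g](R)) ⋈[g=b] π[b](R)) → 1

|E| = 1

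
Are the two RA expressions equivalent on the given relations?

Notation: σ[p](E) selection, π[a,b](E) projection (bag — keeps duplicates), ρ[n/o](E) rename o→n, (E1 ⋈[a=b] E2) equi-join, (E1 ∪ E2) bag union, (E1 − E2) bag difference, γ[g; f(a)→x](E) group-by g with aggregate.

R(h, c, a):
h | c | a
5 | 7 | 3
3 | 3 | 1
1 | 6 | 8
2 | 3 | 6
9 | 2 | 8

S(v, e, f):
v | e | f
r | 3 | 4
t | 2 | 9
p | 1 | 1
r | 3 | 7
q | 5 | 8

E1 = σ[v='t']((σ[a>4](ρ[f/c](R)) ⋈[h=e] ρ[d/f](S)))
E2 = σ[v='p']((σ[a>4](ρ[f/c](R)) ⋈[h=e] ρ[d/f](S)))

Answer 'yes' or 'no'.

E1 row counts bottom-up:
  R → 5
  ρ[f/c](R) → 5
  σ[a>4](ρ[f/c](R)) → 3
  S → 5
  ρ[d/f](S) → 5
  (σ[a>4](ρ[f/c](R)) ⋈[h=e] ρ[d/f](S)) → 2
  σ[v='t']((σ[a>4](ρ[f/c](R)) ⋈[h=e] ρ[d/f](S))) → 1
E2 row counts bottom-up:
  R → 5
  ρ[f/c](R) → 5
  σ[a>4](ρ[f/c](R)) → 3
  S → 5
  ρ[d/f](S) → 5
  (σ[a>4](ρ[f/c](R)) ⋈[h=e] ρ[d/f](S)) → 2
  σ[v='p']((σ[a>4](ρ[f/c](R)) ⋈[h=e] ρ[d/f](S))) → 1

E1 result:
h | f | a | v | e | d
2 | 3 | 6 | t | 2 | 9
E2 result:
h | f | a | v | e | d
1 | 6 | 8 | p | 1 | 1
Witness: (1, 6, 8, 'p', 1, 1) appears 0× in E1 but 1× in E2.

no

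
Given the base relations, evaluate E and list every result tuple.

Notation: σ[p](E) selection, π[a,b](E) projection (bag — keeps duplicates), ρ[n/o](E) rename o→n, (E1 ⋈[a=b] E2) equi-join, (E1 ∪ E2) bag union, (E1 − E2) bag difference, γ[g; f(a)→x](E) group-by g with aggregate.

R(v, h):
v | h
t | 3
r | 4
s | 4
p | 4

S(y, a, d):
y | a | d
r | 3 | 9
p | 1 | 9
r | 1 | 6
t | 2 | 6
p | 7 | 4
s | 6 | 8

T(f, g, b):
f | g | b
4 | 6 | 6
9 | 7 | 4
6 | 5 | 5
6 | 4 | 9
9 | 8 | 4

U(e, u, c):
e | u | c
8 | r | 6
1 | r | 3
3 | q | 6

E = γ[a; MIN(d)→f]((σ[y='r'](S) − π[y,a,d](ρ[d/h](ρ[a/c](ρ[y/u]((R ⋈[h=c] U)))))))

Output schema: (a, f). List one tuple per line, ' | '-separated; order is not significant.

Per-node cardinality:
  S → 6
  σ[y='r'](S) → 2
  R → 4
  U → 3
  (R ⋈[h=c] U) → 1
  ρ[y/u]((R ⋈[h=c] U)) → 1
  ρ[a/c](ρ[y/u]((R ⋈[h=c] U))) → 1
  ρ[d/h](ρ[a/c](ρ[y/u]((R ⋈[h=c] U)))) → 1
  π[y,a,d](ρ[d/h](ρ[a/c](ρ[y/u]((R ⋈[h=c] U))))) → 1
  (σ[y='r'](S) − π[y,a,d](ρ[d/h](ρ[a/c](ρ[y/u]((R ⋈[h=c] U)))))) → 2
  γ[a; MIN(d)→f]((σ[y='r'](S) − π[y,a,d](ρ[d/h](ρ[a/c](ρ[y/u]((R ⋈[h=c] U))))))) → 2

== RESULT ==
a | f
1 | 6
3 | 9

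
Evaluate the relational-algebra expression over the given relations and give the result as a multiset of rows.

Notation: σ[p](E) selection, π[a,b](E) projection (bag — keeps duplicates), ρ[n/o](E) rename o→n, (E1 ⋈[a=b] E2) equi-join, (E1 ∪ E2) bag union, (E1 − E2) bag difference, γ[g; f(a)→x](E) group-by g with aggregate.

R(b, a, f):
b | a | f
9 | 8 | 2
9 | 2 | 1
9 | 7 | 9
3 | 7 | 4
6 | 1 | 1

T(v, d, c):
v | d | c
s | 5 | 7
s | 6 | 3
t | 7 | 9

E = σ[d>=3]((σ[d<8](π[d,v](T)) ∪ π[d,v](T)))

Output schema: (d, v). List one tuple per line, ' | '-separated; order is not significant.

Subexpression sizes:
  T → 3
  π[d,v](T) → 3
  σ[d<8](π[d,v](T)) → 3
  T → 3
  π[d,v](T) → 3
  (σ[d<8](π[d,v](T)) ∪ π[d,v](T)) → 6
  σ[d>=3]((σ[d<8](π[d,v](T)) ∪ π[d,v](T))) → 6

== RESULT ==
d | v
5 | s
5 | s
6 | s
6 | s
7 | t
7 | t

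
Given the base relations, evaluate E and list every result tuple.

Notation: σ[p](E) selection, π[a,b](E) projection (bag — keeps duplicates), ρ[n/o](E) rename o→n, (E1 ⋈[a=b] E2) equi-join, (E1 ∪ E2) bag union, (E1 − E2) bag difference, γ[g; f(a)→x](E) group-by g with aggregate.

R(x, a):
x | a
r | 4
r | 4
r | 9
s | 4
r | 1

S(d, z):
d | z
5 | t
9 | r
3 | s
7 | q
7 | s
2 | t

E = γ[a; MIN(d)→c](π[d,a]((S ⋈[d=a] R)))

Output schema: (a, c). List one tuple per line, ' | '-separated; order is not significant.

Stepwise |·|:
  S → 6
  R → 5
  (S ⋈[d=a] R) → 1
  π[d,a]((S ⋈[d=a] R)) → 1
  γ[a; MIN(d)→c](π[d,a]((S ⋈[d=a] R))) → 1

== RESULT ==
a | c
9 | 9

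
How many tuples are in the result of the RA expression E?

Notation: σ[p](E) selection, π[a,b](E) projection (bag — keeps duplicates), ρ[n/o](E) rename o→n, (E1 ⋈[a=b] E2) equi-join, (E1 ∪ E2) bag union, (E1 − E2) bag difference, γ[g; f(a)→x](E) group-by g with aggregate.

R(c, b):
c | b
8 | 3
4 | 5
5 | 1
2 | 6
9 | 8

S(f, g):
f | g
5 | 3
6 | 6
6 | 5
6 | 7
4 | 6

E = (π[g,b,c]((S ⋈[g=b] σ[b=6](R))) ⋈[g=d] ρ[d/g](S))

Row counts bottom-up:
  S → 5
  R → 5
  σ[b=6](R) → 1
  (S ⋈[g=b] σ[b=6](R)) → 2
  π[g,b,c]((S ⋈[g=b] σ[b=6](R))) → 2
  S → 5
  ρ[d/g](S) → 5
  (π[g,b,c]((S ⋈[g=b] σ[b=6](R))) ⋈[g=d] ρ[d/g](S)) → 4

|E| = 4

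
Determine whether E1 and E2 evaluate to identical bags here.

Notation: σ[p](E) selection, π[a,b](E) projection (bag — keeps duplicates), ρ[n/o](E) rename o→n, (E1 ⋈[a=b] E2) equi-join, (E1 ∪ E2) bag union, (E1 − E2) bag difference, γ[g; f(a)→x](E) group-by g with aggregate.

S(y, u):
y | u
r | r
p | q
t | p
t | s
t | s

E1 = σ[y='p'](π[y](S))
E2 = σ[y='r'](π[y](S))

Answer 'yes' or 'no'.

E1 subexpression sizes:
  S → 5
  π[y](S) → 5
  σ[y='p'](π[y](S)) → 1
E2 subexpression sizes:
  S → 5
  π[y](S) → 5
  σ[y='r'](π[y](S)) → 1

E1 result:
y
p
E2 result:
y
r
Witness: ('p',) appears 1× in E1 but 0× in E2.

no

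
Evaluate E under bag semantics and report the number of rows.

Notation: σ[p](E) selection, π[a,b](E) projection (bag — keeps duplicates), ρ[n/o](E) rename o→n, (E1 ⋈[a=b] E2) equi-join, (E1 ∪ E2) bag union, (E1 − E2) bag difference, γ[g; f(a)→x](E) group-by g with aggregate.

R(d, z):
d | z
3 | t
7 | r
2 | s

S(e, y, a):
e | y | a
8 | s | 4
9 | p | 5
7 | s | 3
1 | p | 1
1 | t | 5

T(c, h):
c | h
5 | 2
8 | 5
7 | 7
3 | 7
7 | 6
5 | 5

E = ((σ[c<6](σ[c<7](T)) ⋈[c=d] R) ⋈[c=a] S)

Row counts bottom-up:
  T → 6
  σ[c<7](T) → 3
  σ[c<6](σ[c<7](T)) → 3
  R → 3
  (σ[c<6](σ[c<7](T)) ⋈[c=d] R) → 1
  S → 5
  ((σ[c<6](σ[c<7](T)) ⋈[c=d] R) ⋈[c=a] S) → 1

|E| = 1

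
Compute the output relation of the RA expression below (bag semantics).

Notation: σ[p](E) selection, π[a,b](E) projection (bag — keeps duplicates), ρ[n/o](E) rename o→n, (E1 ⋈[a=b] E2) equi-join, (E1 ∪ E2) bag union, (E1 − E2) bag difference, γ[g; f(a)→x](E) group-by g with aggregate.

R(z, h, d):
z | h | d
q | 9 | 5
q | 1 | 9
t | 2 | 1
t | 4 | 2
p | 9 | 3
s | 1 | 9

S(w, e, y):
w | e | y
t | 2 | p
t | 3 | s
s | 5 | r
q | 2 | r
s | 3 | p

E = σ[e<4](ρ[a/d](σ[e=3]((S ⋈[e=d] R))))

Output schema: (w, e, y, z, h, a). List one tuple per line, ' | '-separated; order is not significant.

Per-node cardinality:
  S → 5
  R → 6
  (S ⋈[e=d] R) → 5
  σ[e=3]((S ⋈[e=d] R)) → 2
  ρ[a/d](σ[e=3]((S ⋈[e=d] R))) → 2
  σ[e<4](ρ[a/d](σ[e=3]((S ⋈[e=d] R)))) → 2

== RESULT ==
w | e | y | z | h | a
s | 3 | p | p | 9 | 3
t | 3 | s | p | 9 | 3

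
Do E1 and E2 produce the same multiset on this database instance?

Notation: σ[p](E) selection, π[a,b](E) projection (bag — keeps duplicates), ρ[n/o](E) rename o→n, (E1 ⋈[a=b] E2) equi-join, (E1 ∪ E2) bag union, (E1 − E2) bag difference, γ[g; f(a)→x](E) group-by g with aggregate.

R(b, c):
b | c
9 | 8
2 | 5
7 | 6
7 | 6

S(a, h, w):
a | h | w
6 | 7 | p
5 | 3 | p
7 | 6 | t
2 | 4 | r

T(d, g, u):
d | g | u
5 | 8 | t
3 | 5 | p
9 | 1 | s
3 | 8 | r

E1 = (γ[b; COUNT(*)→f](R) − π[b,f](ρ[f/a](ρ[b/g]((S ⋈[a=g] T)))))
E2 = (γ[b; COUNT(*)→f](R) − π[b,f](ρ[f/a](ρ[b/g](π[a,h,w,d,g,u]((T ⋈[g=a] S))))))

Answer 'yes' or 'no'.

E1 subexpression sizes:
  R → 4
  γ[b; COUNT(*)→f](R) → 3
  S → 4
  T → 4
  (S ⋈[a=g] T) → 1
  ρ[b/g]((S ⋈[a=g] T)) → 1
  ρ[f/a](ρ[b/g]((S ⋈[a=g] T))) → 1
  π[b,f](ρ[f/a](ρ[b/g]((S ⋈[a=g] T)))) → 1
  (γ[b; COUNT(*)→f](R) − π[b,f](ρ[f/a](ρ[b/g]((S ⋈[a=g] T))))) → 3
E2 subexpression sizes:
  R → 4
  γ[b; COUNT(*)→f](R) → 3
  T → 4
  S → 4
  (T ⋈[g=a] S) → 1
  π[a,h,w,d,g,u]((T ⋈[g=a] S)) → 1
  ρ[b/g](π[a,h,w,d,g,u]((T ⋈[g=a] S))) → 1
  ρ[f/a](ρ[b/g](π[a,h,w,d,g,u]((T ⋈[g=a] S)))) → 1
  π[b,f](ρ[f/a](ρ[b/g](π[a,h,w,d,g,u]((T ⋈[g=a] S))))) → 1
  (γ[b; COUNT(*)→f](R) − π[b,f](ρ[f/a](ρ[b/g](π[a,h,w,d,g,u]((T ⋈[g=a] S)))))) → 3

E1 and E2 produce the same multiset:
b | f
2 | 1
7 | 2
9 | 1

yes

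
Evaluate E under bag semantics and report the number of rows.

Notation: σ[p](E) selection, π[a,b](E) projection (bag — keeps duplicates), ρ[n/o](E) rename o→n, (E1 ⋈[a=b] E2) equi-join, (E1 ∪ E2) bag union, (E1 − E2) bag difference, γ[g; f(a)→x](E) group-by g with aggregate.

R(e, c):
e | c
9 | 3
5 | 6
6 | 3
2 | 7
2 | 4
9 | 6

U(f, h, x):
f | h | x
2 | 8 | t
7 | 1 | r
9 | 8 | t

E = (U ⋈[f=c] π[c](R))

Stepwise |·|:
  U → 3
  R → 6
  π[c](R) → 6
  (U ⋈[f=c] π[c](R)) → 1

|E| = 1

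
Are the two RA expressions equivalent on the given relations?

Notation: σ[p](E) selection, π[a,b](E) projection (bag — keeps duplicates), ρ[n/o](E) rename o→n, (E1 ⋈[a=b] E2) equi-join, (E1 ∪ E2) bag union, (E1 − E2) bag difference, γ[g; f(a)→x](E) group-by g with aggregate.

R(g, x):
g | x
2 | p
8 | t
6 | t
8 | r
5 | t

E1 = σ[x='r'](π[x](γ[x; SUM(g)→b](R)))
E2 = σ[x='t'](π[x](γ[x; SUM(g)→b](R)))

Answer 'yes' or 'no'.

E1 subexpression sizes:
  R → 5
  γ[x; SUM(g)→b](R) → 3
  π[x](γ[x; SUM(g)→b](R)) → 3
  σ[x='r'](π[x](γ[x; SUM(g)→b](R))) → 1
E2 subexpression sizes:
  R → 5
  γ[x; SUM(g)→b](R) → 3
  π[x](γ[x; SUM(g)→b](R)) → 3
  σ[x='t'](π[x](γ[x; SUM(g)→b](R))) → 1

E1 result:
x
r
E2 result:
x
t
Witness: ('t',) appears 0× in E1 but 1× in E2.

no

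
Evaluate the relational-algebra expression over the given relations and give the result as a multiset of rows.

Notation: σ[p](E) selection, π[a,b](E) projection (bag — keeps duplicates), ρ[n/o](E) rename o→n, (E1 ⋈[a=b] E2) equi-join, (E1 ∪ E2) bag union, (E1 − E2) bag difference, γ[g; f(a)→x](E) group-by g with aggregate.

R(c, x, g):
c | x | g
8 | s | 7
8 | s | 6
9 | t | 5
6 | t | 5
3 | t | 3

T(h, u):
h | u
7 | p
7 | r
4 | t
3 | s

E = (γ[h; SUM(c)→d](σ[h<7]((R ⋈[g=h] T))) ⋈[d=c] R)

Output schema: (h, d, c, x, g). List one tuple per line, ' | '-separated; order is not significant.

Row counts bottom-up:
  R → 5
  T → 4
  (R ⋈[g=h] T) → 3
  σ[h<7]((R ⋈[g=h] T)) → 1
  γ[h; SUM(c)→d](σ[h<7]((R ⋈[g=h] T))) → 1
  R → 5
  (γ[h; SUM(c)→d](σ[h<7]((R ⋈[g=h] T))) ⋈[d=c] R) → 1

== RESULT ==
h | d | c | x | g
3 | 3 | 3 | t | 3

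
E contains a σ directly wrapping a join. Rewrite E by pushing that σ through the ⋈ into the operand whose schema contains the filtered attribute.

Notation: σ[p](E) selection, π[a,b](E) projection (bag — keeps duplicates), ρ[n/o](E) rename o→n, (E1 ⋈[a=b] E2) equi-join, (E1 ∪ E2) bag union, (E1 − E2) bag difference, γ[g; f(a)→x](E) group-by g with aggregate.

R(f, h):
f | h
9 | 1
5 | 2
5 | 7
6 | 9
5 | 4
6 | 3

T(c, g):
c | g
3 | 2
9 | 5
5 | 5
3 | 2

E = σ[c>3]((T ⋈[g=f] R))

σ filters on c, owned by the left side.
E' = (σ[c>3](T) ⋈[g=f] R)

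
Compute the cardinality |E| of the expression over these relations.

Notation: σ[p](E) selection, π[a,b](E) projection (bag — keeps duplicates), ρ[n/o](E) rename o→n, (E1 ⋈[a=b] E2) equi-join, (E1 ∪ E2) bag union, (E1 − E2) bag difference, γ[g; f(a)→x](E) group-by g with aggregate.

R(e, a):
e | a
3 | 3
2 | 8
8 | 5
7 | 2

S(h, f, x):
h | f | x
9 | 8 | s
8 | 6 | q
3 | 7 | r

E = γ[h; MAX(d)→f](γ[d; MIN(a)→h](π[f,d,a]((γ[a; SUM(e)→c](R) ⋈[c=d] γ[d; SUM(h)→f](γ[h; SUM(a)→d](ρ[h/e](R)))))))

Subexpression sizes:
  R → 4
  γ[a; SUM(e)→c](R) → 4
  R → 4
  ρ[h/e](R) → 4
  γ[h; SUM(a)→d](ρ[h/e](R)) → 4
  γ[d; SUM(h)→f](γ[h; SUM(a)→d](ρ[h/e](R))) → 4
  (γ[a; SUM(e)→c](R) ⋈[c=d] γ[d; SUM(h)→f](γ[h; SUM(a)→d](ρ[h/e](R)))) → 3
  π[f,d,a]((γ[a; SUM(e)→c](R) ⋈[c=d] γ[d; SUM(h)→f](γ[h; SUM(a)→d](ρ[h/e](R))))) → 3
  γ[d; MIN(a)→h](π[f,d,a]((γ[a; SUM(e)→c](R) ⋈[c=d] γ[d; SUM(h)→f](γ[h; SUM(a)→d](ρ[h/e](R)))))) → 3
  γ[h; MAX(d)→f](γ[d; MIN(a)→h](π[f,d,a]((γ[a; SUM(e)→c](R) ⋈[c=d] γ[d; SUM(h)→f](γ[h; SUM(a)→d](ρ[h/e](R))))))) → 3

|E| = 3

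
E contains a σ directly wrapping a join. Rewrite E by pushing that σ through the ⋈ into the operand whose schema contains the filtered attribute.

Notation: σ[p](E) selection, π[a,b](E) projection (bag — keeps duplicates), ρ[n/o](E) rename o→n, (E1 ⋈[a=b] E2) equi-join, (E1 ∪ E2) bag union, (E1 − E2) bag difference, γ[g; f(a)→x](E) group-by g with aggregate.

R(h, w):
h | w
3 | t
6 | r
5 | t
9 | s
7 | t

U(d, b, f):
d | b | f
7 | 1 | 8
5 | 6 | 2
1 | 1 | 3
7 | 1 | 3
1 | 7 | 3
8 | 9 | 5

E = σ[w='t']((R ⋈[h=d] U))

σ filters on w, owned by the left side.
E' = (σ[w='t'](R) ⋈[h=d] U)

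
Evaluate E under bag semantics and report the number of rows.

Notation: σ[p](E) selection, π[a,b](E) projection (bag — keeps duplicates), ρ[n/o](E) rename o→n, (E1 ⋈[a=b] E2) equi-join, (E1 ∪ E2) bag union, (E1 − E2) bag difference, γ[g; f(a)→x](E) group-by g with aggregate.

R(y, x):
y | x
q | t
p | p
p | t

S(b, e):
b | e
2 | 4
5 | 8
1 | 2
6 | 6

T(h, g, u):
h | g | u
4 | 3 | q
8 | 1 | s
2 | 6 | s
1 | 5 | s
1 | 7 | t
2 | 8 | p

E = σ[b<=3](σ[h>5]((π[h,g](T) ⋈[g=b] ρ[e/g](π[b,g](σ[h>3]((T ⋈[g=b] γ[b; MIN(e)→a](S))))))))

Stepwise |·|:
  T → 6
  π[h,g](T) → 6
  T → 6
  S → 4
  γ[b; MIN(e)→a](S) → 4
  (T ⋈[g=b] γ[b; MIN(e)→a](S)) → 3
  σ[h>3]((T ⋈[g=b] γ[b; MIN(e)→a](S))) → 1
  π[b,g](σ[h>3]((T ⋈[g=b] γ[b; MIN(e)→a](S)))) → 1
  ρ[e/g](π[b,g](σ[h>3]((T ⋈[g=b] γ[b; MIN(e)→a](S))))) → 1
  (π[h,g](T) ⋈[g=b] ρ[e/g](π[b,g](σ[h>3]((T ⋈[g=b] γ[b; MIN(e)→a](S)))))) → 1
  σ[h>5]((π[h,g](T) ⋈[g=b] ρ[e/g](π[b,g](σ[h>3]((T ⋈[g=b] γ[b; MIN(e)→a](S))))))) → 1
  σ[b<=3](σ[h>5]((π[h,g](T) ⋈[g=b] ρ[e/g](π[b,g](σ[h>3]((T ⋈[g=b] γ[b; MIN(e)→a](S)))))))) → 1

|E| = 1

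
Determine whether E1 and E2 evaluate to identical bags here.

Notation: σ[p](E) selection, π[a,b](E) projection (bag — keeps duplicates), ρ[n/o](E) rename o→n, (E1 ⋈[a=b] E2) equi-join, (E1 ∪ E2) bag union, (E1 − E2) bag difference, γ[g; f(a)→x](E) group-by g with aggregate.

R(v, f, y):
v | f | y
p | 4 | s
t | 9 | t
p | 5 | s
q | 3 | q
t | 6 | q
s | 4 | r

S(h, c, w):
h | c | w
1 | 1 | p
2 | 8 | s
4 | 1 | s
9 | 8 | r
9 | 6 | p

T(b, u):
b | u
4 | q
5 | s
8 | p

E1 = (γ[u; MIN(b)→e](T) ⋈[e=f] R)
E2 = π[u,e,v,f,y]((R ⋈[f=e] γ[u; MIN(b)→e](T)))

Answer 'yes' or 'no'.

E1 per-node cardinality:
  T → 3
  γ[u; MIN(b)→e](T) → 3
  R → 6
  (γ[u; MIN(b)→e](T) ⋈[e=f] R) → 3
E2 per-node cardinality:
  R → 6
  T → 3
  γ[u; MIN(b)→e](T) → 3
  (R ⋈[f=e] γ[u; MIN(b)→e](T)) → 3
  π[u,e,v,f,y]((R ⋈[f=e] γ[u; MIN(b)→e](T))) → 3

E1 and E2 produce the same multiset:
u | e | v | f | y
q | 4 | p | 4 | s
q | 4 | s | 4 | r
s | 5 | p | 5 | s

yes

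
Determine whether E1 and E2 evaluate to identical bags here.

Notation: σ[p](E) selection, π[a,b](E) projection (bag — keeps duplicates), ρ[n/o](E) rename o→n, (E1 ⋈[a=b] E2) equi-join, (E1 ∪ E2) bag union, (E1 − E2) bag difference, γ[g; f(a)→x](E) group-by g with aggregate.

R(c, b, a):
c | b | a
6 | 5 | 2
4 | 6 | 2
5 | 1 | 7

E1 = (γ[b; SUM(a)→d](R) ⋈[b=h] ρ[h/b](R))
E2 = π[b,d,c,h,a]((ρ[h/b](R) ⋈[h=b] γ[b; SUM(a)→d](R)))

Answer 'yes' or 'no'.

E1 subexpression sizes:
  R → 3
  γ[b; SUM(a)→d](R) → 3
  R → 3
  ρ[h/b](R) → 3
  (γ[b; SUM(a)→d](R) ⋈[b=h] ρ[h/b](R)) → 3
E2 subexpression sizes:
  R → 3
  ρ[h/b](R) → 3
  R → 3
  γ[b; SUM(a)→d](R) → 3
  (ρ[h/b](R) ⋈[h=b] γ[b; SUM(a)→d](R)) → 3
  π[b,d,c,h,a]((ρ[h/b](R) ⋈[h=b] γ[b; SUM(a)→d](R))) → 3

E1 and E2 produce the same multiset:
b | d | c | h | a
1 | 7 | 5 | 1 | 7
5 | 2 | 6 | 5 | 2
6 | 2 | 4 | 6 | 2

yes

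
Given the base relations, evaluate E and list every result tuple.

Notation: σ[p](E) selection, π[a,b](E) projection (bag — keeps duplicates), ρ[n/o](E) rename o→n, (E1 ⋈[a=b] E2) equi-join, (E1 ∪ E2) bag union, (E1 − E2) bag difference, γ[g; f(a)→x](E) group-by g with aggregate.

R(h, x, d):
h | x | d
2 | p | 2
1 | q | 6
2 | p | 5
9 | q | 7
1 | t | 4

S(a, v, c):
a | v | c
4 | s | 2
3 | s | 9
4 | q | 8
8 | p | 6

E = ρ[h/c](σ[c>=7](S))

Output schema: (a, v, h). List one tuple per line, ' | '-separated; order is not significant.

Row counts bottom-up:
  S → 4
  σ[c>=7](S) → 2
  ρ[h/c](σ[c>=7](S)) → 2

== RESULT ==
a | v | h
3 | s | 9
4 | q | 8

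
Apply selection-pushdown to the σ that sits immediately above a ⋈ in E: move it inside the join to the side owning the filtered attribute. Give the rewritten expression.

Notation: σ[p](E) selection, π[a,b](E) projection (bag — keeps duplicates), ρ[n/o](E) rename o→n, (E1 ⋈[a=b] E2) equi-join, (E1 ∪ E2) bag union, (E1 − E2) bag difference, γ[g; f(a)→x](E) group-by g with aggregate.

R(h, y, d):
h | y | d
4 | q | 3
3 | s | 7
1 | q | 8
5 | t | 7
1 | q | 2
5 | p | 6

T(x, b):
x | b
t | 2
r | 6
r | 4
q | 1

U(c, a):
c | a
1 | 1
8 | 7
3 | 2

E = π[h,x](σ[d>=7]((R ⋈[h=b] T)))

σ filters on d, owned by the left side.
E' = π[h,x]((σ[d>=7](R) ⋈[h=b] T))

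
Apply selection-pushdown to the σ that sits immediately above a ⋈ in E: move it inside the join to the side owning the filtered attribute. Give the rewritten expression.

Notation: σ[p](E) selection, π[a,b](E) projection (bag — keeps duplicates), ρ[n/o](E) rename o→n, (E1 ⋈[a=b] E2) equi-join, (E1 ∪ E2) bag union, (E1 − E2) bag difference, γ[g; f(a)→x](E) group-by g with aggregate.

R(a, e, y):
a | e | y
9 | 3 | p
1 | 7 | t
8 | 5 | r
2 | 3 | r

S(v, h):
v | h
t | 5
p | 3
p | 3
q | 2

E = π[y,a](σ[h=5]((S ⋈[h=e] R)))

σ filters on h, owned by the left side.
E' = π[y,a]((σ[h=5](S) ⋈[h=e] R))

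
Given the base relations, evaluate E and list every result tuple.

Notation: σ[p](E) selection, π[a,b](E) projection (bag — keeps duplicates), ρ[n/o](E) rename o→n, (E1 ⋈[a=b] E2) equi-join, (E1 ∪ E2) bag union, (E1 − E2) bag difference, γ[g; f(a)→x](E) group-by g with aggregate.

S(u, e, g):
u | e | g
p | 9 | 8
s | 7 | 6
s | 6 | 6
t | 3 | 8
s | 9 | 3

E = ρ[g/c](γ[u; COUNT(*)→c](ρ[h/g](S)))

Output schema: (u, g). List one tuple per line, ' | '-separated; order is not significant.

Per-node cardinality:
  S → 5
  ρ[h/g](S) → 5
  γ[u; COUNT(*)→c](ρ[h/g](S)) → 3
  ρ[g/c](γ[u; COUNT(*)→c](ρ[h/g](S))) → 3

== RESULT ==
u | g
p | 1
s | 3
t | 1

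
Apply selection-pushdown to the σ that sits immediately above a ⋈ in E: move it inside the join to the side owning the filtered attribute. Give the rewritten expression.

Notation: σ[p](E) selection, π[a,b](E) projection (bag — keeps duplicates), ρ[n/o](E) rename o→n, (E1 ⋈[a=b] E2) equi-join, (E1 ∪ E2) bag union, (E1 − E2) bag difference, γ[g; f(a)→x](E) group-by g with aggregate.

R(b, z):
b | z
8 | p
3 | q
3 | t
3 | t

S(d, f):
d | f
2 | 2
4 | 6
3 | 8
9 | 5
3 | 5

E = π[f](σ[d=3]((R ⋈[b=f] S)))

σ filters on d, owned by the right side.
E' = π[f]((R ⋈[b=f] σ[d=3](S)))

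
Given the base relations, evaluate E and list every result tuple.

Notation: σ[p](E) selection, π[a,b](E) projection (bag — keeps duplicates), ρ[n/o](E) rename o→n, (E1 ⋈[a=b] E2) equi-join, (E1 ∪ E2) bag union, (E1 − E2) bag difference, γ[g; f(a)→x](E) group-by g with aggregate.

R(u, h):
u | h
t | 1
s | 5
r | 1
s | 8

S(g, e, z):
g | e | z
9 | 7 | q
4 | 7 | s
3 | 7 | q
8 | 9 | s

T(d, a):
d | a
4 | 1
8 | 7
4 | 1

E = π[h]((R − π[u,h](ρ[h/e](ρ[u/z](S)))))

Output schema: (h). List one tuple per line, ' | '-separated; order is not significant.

Per-node cardinality:
  R → 4
  S → 4
  ρ[u/z](S) → 4
  ρ[h/e](ρ[u/z](S)) → 4
  π[u,h](ρ[h/e](ρ[u/z](S))) → 4
  (R − π[u,h](ρ[h/e](ρ[u/z](S)))) → 4
  π[h]((R − π[u,h](ρ[h/e](ρ[u/z](S))))) → 4

== RESULT ==
h
1
1
5
8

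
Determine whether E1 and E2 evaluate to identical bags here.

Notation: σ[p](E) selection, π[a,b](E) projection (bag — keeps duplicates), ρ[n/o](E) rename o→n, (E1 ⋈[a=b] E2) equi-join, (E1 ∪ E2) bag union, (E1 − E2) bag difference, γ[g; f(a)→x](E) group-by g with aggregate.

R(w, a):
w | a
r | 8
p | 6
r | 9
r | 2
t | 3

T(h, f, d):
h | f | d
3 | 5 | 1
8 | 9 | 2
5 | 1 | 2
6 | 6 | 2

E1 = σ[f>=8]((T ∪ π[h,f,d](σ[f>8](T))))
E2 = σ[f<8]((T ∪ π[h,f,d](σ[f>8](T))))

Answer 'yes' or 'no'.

E1 stepwise |·|:
  T → 4
  T → 4
  σ[f>8](T) → 1
  π[h,f,d](σ[f>8](T)) → 1
  (T ∪ π[h,f,d](σ[f>8](T))) → 5
  σ[f>=8]((T ∪ π[h,f,d](σ[f>8](T)))) → 2
E2 stepwise |·|:
  T → 4
  T → 4
  σ[f>8](T) → 1
  π[h,f,d](σ[f>8](T)) → 1
  (T ∪ π[h,f,d](σ[f>8](T))) → 5
  σ[f<8]((T ∪ π[h,f,d](σ[f>8](T)))) → 3

E1 result:
h | f | d
8 | 9 | 2
8 | 9 | 2
E2 result:
h | f | d
3 | 5 | 1
5 | 1 | 2
6 | 6 | 2
Witness: (3, 5, 1) appears 0× in E1 but 1× in E2.

no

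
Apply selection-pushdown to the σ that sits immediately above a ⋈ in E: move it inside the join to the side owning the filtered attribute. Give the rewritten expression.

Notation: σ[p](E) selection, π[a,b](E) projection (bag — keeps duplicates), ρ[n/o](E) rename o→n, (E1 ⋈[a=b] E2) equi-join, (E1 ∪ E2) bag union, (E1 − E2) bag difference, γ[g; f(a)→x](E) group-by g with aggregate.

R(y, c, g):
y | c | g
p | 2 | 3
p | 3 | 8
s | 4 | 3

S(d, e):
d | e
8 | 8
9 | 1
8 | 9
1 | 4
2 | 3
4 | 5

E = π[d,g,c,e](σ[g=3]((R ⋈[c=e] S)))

σ filters on g, owned by the left side.
E' = π[d,g,c,e]((σ[g=3](R) ⋈[c=e] S))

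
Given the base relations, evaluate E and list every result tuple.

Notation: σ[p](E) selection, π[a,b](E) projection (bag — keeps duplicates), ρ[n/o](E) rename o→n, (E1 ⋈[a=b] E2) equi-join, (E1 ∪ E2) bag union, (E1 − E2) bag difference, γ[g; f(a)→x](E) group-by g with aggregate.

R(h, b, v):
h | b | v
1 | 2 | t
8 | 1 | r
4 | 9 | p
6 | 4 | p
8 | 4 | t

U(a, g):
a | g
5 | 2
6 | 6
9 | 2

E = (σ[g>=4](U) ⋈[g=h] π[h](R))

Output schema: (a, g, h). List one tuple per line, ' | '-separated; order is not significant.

Per-node cardinality:
  U → 3
  σ[g>=4](U) → 1
  R → 5
  π[h](R) → 5
  (σ[g>=4](U) ⋈[g=h] π[h](R)) → 1

== RESULT ==
a | g | h
6 | 6 | 6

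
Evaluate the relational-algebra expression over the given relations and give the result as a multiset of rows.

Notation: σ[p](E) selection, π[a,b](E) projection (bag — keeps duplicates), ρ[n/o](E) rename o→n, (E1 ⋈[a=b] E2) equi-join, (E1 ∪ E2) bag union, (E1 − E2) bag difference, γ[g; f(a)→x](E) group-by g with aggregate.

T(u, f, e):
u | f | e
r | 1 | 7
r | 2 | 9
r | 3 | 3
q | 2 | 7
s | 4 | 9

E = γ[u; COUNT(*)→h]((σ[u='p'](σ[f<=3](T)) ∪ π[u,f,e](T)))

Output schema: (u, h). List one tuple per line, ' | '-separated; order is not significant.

Stepwise |·|:
  T → 5
  σ[f<=3](T) → 4
  σ[u='p'](σ[f<=3](T)) → 0
  T → 5
  π[u,f,e](T) → 5
  (σ[u='p'](σ[f<=3](T)) ∪ π[u,f,e](T)) → 5
  γ[u; COUNT(*)→h]((σ[u='p'](σ[f<=3](T)) ∪ π[u,f,e](T))) → 3

== RESULT ==
u | h
q | 1
r | 3
s | 1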